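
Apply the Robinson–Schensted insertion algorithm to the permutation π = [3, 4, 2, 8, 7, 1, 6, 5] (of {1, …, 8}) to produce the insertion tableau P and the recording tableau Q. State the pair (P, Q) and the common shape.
P = [1, 4, 5] / [2, 6] / [3, 7] / [8];  Q = [1, 2, 4] / [3, 5] / [6, 7] / [8];  common shape = (3, 2, 2, 1)

Row-insert the values π_1, π_2, … into P one at a time, bumping the leftmost entry strictly greater than the inserted value down to the next row. The recording tableau Q records, in position (i, j), the step at which that cell was added to P.
  Insert 3 (step 1): P = [3];  Q = [1]
  Insert 4 (step 2): P = [3, 4];  Q = [1, 2]
  Insert 2 (step 3): P = [2, 4] / [3];  Q = [1, 2] / [3]
  Insert 8 (step 4): P = [2, 4, 8] / [3];  Q = [1, 2, 4] / [3]
  Insert 7 (step 5): P = [2, 4, 7] / [3, 8];  Q = [1, 2, 4] / [3, 5]
  Insert 1 (step 6): P = [1, 4, 7] / [2, 8] / [3];  Q = [1, 2, 4] / [3, 5] / [6]
  Insert 6 (step 7): P = [1, 4, 6] / [2, 7] / [3, 8];  Q = [1, 2, 4] / [3, 5] / [6, 7]
  Insert 5 (step 8): P = [1, 4, 5] / [2, 6] / [3, 7] / [8];  Q = [1, 2, 4] / [3, 5] / [6, 7] / [8]
Final shape: (3, 2, 2, 1).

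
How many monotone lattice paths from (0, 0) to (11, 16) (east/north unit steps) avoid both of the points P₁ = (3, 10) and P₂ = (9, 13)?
Number of paths = 7445077

Inclusion–exclusion. Total paths: C(27, 11) = 13037895. Through P₁: C(13, 3)·C(14, 8) = 858858. Through P₂: C(22, 9)·C(5, 2) = 4974200. Since P₁ is strictly southwest of P₂, a monotone path through both must visit P₁ then P₂; paths through both = C(13, 3)·C(9, 6)·C(5, 2) = 240240. Avoid both = 13037895 − 858858 − 4974200 + 240240 = 7445077.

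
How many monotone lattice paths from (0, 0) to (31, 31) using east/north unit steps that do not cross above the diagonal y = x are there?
C_31 = 14544636039226909

These NE paths below the diagonal are counted by the Catalan number C_n = (1/(n + 1)) · C(2n, n). For n = 31: C_31 = (1/32) · C(62, 31) = 465428353255261088/32 = 14544636039226909.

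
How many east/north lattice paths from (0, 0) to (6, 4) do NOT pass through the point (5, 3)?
Number of paths = 98

Total paths from (0, 0) to (6, 4): C(10, 6) = 210. Paths through (5, 3): (paths (0, 0) → (5, 3)) × (paths (5, 3) → (6, 4)) = C(8, 5) · C(2, 1) = 56 · 2 = 112. Avoidance count = 210 − 112 = 98.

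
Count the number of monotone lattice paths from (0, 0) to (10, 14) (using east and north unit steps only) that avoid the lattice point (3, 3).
Number of paths = 1324776

Total paths from (0, 0) to (10, 14): C(24, 10) = 1961256. Paths through (3, 3): (paths (0, 0) → (3, 3)) × (paths (3, 3) → (10, 14)) = C(6, 3) · C(18, 7) = 20 · 31824 = 636480. Avoidance count = 1961256 − 636480 = 1324776.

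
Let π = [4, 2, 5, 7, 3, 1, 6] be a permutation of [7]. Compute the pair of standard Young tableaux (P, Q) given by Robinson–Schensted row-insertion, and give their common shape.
P = [1, 3, 6] / [2, 5, 7] / [4];  Q = [1, 3, 4] / [2, 5, 7] / [6];  common shape = (3, 3, 1)

Row-insert the values π_1, π_2, … into P one at a time, bumping the leftmost entry strictly greater than the inserted value down to the next row. The recording tableau Q records, in position (i, j), the step at which that cell was added to P.
  Insert 4 (step 1): P = [4];  Q = [1]
  Insert 2 (step 2): P = [2] / [4];  Q = [1] / [2]
  Insert 5 (step 3): P = [2, 5] / [4];  Q = [1, 3] / [2]
  Insert 7 (step 4): P = [2, 5, 7] / [4];  Q = [1, 3, 4] / [2]
  Insert 3 (step 5): P = [2, 3, 7] / [4, 5];  Q = [1, 3, 4] / [2, 5]
  Insert 1 (step 6): P = [1, 3, 7] / [2, 5] / [4];  Q = [1, 3, 4] / [2, 5] / [6]
  Insert 6 (step 7): P = [1, 3, 6] / [2, 5, 7] / [4];  Q = [1, 3, 4] / [2, 5, 7] / [6]
Final shape: (3, 3, 1).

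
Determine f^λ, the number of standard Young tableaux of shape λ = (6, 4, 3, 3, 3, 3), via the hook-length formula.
# SYT of shape (6, 4, 3, 3, 3, 3) = 407386980

Hook-length formula: f^λ = n! / Π hook(c), product over all cells c of the Young diagram. For λ = (6, 4, 3, 3, 3, 3), n = 22 boxes. Hook lengths by row (left-to-right, top-to-bottom): [11, 10, 9, 4, 2, 1]; [8, 7, 6, 1]; [6, 5, 4]; [5, 4, 3]; [4, 3, 2]; [3, 2, 1]. Product of hooks = 2759049216000. So f^λ = 22! / 2759049216000 = 1124000727777607680000 / 2759049216000 = 407386980.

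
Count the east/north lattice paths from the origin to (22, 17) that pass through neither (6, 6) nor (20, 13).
Number of paths = 31988247030

Inclusion–exclusion. Total paths: C(39, 22) = 51021117810. Through P₁: C(12, 6)·C(27, 16) = 12047014980. Through P₂: C(33, 20)·C(6, 2) = 8597496600. Since P₁ is strictly southwest of P₂, a monotone path through both must visit P₁ then P₂; paths through both = C(12, 6)·C(21, 14)·C(6, 2) = 1611640800. Avoid both = 51021117810 − 12047014980 − 8597496600 + 1611640800 = 31988247030.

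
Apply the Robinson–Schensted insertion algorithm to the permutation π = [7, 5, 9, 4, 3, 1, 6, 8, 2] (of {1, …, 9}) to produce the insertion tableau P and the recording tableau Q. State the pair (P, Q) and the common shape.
P = [1, 2, 8] / [3, 6] / [4, 9] / [5] / [7];  Q = [1, 3, 8] / [2, 7] / [4, 9] / [5] / [6];  common shape = (3, 2, 2, 1, 1)

Row-insert the values π_1, π_2, … into P one at a time, bumping the leftmost entry strictly greater than the inserted value down to the next row. The recording tableau Q records, in position (i, j), the step at which that cell was added to P.
  Insert 7 (step 1): P = [7];  Q = [1]
  Insert 5 (step 2): P = [5] / [7];  Q = [1] / [2]
  Insert 9 (step 3): P = [5, 9] / [7];  Q = [1, 3] / [2]
  Insert 4 (step 4): P = [4, 9] / [5] / [7];  Q = [1, 3] / [2] / [4]
  Insert 3 (step 5): P = [3, 9] / [4] / [5] / [7];  Q = [1, 3] / [2] / [4] / [5]
  Insert 1 (step 6): P = [1, 9] / [3] / [4] / [5] / [7];  Q = [1, 3] / [2] / [4] / [5] / [6]
  Insert 6 (step 7): P = [1, 6] / [3, 9] / [4] / [5] / [7];  Q = [1, 3] / [2, 7] / [4] / [5] / [6]
  Insert 8 (step 8): P = [1, 6, 8] / [3, 9] / [4] / [5] / [7];  Q = [1, 3, 8] / [2, 7] / [4] / [5] / [6]
  Insert 2 (step 9): P = [1, 2, 8] / [3, 6] / [4, 9] / [5] / [7];  Q = [1, 3, 8] / [2, 7] / [4, 9] / [5] / [6]
Final shape: (3, 2, 2, 1, 1).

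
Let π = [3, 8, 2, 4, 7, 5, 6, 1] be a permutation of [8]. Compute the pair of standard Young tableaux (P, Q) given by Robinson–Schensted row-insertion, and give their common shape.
P = [1, 4, 5, 6] / [2, 7] / [3] / [8];  Q = [1, 2, 5, 7] / [3, 4] / [6] / [8];  common shape = (4, 2, 1, 1)

Row-insert the values π_1, π_2, … into P one at a time, bumping the leftmost entry strictly greater than the inserted value down to the next row. The recording tableau Q records, in position (i, j), the step at which that cell was added to P.
  Insert 3 (step 1): P = [3];  Q = [1]
  Insert 8 (step 2): P = [3, 8];  Q = [1, 2]
  Insert 2 (step 3): P = [2, 8] / [3];  Q = [1, 2] / [3]
  Insert 4 (step 4): P = [2, 4] / [3, 8];  Q = [1, 2] / [3, 4]
  Insert 7 (step 5): P = [2, 4, 7] / [3, 8];  Q = [1, 2, 5] / [3, 4]
  Insert 5 (step 6): P = [2, 4, 5] / [3, 7] / [8];  Q = [1, 2, 5] / [3, 4] / [6]
  Insert 6 (step 7): P = [2, 4, 5, 6] / [3, 7] / [8];  Q = [1, 2, 5, 7] / [3, 4] / [6]
  Insert 1 (step 8): P = [1, 4, 5, 6] / [2, 7] / [3] / [8];  Q = [1, 2, 5, 7] / [3, 4] / [6] / [8]
Final shape: (4, 2, 1, 1).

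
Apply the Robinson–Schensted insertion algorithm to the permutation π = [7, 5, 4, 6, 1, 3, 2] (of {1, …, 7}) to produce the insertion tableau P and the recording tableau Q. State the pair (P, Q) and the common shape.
P = [1, 2] / [3, 6] / [4] / [5] / [7];  Q = [1, 4] / [2, 6] / [3] / [5] / [7];  common shape = (2, 2, 1, 1, 1)

Row-insert the values π_1, π_2, … into P one at a time, bumping the leftmost entry strictly greater than the inserted value down to the next row. The recording tableau Q records, in position (i, j), the step at which that cell was added to P.
  Insert 7 (step 1): P = [7];  Q = [1]
  Insert 5 (step 2): P = [5] / [7];  Q = [1] / [2]
  Insert 4 (step 3): P = [4] / [5] / [7];  Q = [1] / [2] / [3]
  Insert 6 (step 4): P = [4, 6] / [5] / [7];  Q = [1, 4] / [2] / [3]
  Insert 1 (step 5): P = [1, 6] / [4] / [5] / [7];  Q = [1, 4] / [2] / [3] / [5]
  Insert 3 (step 6): P = [1, 3] / [4, 6] / [5] / [7];  Q = [1, 4] / [2, 6] / [3] / [5]
  Insert 2 (step 7): P = [1, 2] / [3, 6] / [4] / [5] / [7];  Q = [1, 4] / [2, 6] / [3] / [5] / [7]
Final shape: (2, 2, 1, 1, 1).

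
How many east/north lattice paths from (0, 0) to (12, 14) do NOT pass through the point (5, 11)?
Number of paths = 9133540

Total paths from (0, 0) to (12, 14): C(26, 12) = 9657700. Paths through (5, 11): (paths (0, 0) → (5, 11)) × (paths (5, 11) → (12, 14)) = C(16, 5) · C(10, 7) = 4368 · 120 = 524160. Avoidance count = 9657700 − 524160 = 9133540.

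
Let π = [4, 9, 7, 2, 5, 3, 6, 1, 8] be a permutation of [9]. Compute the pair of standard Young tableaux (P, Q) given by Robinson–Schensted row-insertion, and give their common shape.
P = [1, 3, 6, 8] / [2, 5] / [4] / [7] / [9];  Q = [1, 2, 7, 9] / [3, 5] / [4] / [6] / [8];  common shape = (4, 2, 1, 1, 1)

Row-insert the values π_1, π_2, … into P one at a time, bumping the leftmost entry strictly greater than the inserted value down to the next row. The recording tableau Q records, in position (i, j), the step at which that cell was added to P.
  Insert 4 (step 1): P = [4];  Q = [1]
  Insert 9 (step 2): P = [4, 9];  Q = [1, 2]
  Insert 7 (step 3): P = [4, 7] / [9];  Q = [1, 2] / [3]
  Insert 2 (step 4): P = [2, 7] / [4] / [9];  Q = [1, 2] / [3] / [4]
  Insert 5 (step 5): P = [2, 5] / [4, 7] / [9];  Q = [1, 2] / [3, 5] / [4]
  Insert 3 (step 6): P = [2, 3] / [4, 5] / [7] / [9];  Q = [1, 2] / [3, 5] / [4] / [6]
  Insert 6 (step 7): P = [2, 3, 6] / [4, 5] / [7] / [9];  Q = [1, 2, 7] / [3, 5] / [4] / [6]
  Insert 1 (step 8): P = [1, 3, 6] / [2, 5] / [4] / [7] / [9];  Q = [1, 2, 7] / [3, 5] / [4] / [6] / [8]
  Insert 8 (step 9): P = [1, 3, 6, 8] / [2, 5] / [4] / [7] / [9];  Q = [1, 2, 7, 9] / [3, 5] / [4] / [6] / [8]
Final shape: (4, 2, 1, 1, 1).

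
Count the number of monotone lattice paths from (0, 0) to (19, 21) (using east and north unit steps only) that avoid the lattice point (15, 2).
Number of paths = 131281204120

Total paths from (0, 0) to (19, 21): C(40, 19) = 131282408400. Paths through (15, 2): (paths (0, 0) → (15, 2)) × (paths (15, 2) → (19, 21)) = C(17, 15) · C(23, 4) = 136 · 8855 = 1204280. Avoidance count = 131282408400 − 1204280 = 131281204120.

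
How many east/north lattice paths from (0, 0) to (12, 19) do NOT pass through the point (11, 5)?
Number of paths = 141055005

Total paths from (0, 0) to (12, 19): C(31, 12) = 141120525. Paths through (11, 5): (paths (0, 0) → (11, 5)) × (paths (11, 5) → (12, 19)) = C(16, 11) · C(15, 1) = 4368 · 15 = 65520. Avoidance count = 141120525 − 65520 = 141055005.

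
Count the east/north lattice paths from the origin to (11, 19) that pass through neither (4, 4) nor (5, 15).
Number of paths = 39609780

Inclusion–exclusion. Total paths: C(30, 11) = 54627300. Through P₁: C(8, 4)·C(22, 7) = 11938080. Through P₂: C(20, 5)·C(10, 6) = 3255840. Since P₁ is strictly southwest of P₂, a monotone path through both must visit P₁ then P₂; paths through both = C(8, 4)·C(12, 1)·C(10, 6) = 176400. Avoid both = 54627300 − 11938080 − 3255840 + 176400 = 39609780.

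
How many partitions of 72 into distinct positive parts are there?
q(72) = 36352

A partition into distinct parts is a strictly decreasing sequence summing to n. The recurrence d(n, m) = d(n, m−1) + d(n−m, m−1) (use part m at most once) with q(n) = d(n, n) gives q(72) = 36352. (Euler's theorem: # distinct-part partitions = # odd-part partitions.)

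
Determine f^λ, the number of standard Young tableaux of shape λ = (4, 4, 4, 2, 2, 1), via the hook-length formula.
# SYT of shape (4, 4, 4, 2, 2, 1) = 972400

Hook-length formula: f^λ = n! / Π hook(c), product over all cells c of the Young diagram. For λ = (4, 4, 4, 2, 2, 1), n = 17 boxes. Hook lengths by row (left-to-right, top-to-bottom): [9, 7, 4, 3]; [8, 6, 3, 2]; [7, 5, 2, 1]; [4, 2]; [3, 1]; [1]. Product of hooks = 365783040. So f^λ = 17! / 365783040 = 355687428096000 / 365783040 = 972400.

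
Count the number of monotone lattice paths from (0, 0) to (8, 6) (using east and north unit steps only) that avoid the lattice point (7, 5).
Number of paths = 1419

Total paths from (0, 0) to (8, 6): C(14, 8) = 3003. Paths through (7, 5): (paths (0, 0) → (7, 5)) × (paths (7, 5) → (8, 6)) = C(12, 7) · C(2, 1) = 792 · 2 = 1584. Avoidance count = 3003 − 1584 = 1419.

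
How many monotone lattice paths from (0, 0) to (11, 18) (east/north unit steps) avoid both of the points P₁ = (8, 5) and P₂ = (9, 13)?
Number of paths = 23673993

Inclusion–exclusion. Total paths: C(29, 11) = 34597290. Through P₁: C(13, 8)·C(16, 3) = 720720. Through P₂: C(22, 9)·C(7, 2) = 10445820. Since P₁ is strictly southwest of P₂, a monotone path through both must visit P₁ then P₂; paths through both = C(13, 8)·C(9, 1)·C(7, 2) = 243243. Avoid both = 34597290 − 720720 − 10445820 + 243243 = 23673993.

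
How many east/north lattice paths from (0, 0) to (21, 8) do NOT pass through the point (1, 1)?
Number of paths = 2516085

Total paths from (0, 0) to (21, 8): C(29, 21) = 4292145. Paths through (1, 1): (paths (0, 0) → (1, 1)) × (paths (1, 1) → (21, 8)) = C(2, 1) · C(27, 20) = 2 · 888030 = 1776060. Avoidance count = 4292145 − 1776060 = 2516085.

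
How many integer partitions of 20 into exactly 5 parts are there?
p(20, 5 parts) = 84

Partitions of n into exactly k parts are in bijection with partitions of n − k into at most k parts (subtract 1 from each part). So p(20, exactly 5) = p(15, parts ≤ 5). Computing via the recurrence p(m, j) = p(m, j−1) + p(m−j, j) gives 84.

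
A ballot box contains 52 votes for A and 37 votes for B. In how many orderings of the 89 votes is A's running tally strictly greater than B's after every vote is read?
Strict-lead orderings = 2506162732523644219623180

Total orderings of the 89 votes with 52 for A: C(89, 52) = 14869898879640289036430868. By the Bertrand ballot formula (Cycle Lemma / reflection principle), the number of orderings in which A is strictly ahead of B throughout is (p − q)/(p + q) · C(p + q, p) = (52 − 37)/(52 + 37) · 14869898879640289036430868 = 2506162732523644219623180.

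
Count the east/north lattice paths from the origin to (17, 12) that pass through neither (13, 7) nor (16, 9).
Number of paths = 37057315

Inclusion–exclusion. Total paths: C(29, 17) = 51895935. Through P₁: C(20, 13)·C(9, 4) = 9767520. Through P₂: C(25, 16)·C(4, 1) = 8171900. Since P₁ is strictly southwest of P₂, a monotone path through both must visit P₁ then P₂; paths through both = C(20, 13)·C(5, 3)·C(4, 1) = 3100800. Avoid both = 51895935 − 9767520 − 8171900 + 3100800 = 37057315.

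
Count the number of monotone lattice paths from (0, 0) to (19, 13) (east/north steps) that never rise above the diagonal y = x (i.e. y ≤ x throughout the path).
Number of paths = 121580760

By the reflection principle (André's argument), the number of monotone paths to (19, 13) with n ≤ m that never go above y = x is C(32, 19) − C(32, 20) = 347373600 − 225792840 = 121580760.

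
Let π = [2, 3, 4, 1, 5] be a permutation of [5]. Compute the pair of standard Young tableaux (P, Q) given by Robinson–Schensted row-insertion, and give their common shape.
P = [1, 3, 4, 5] / [2];  Q = [1, 2, 3, 5] / [4];  common shape = (4, 1)

Row-insert the values π_1, π_2, … into P one at a time, bumping the leftmost entry strictly greater than the inserted value down to the next row. The recording tableau Q records, in position (i, j), the step at which that cell was added to P.
  Insert 2 (step 1): P = [2];  Q = [1]
  Insert 3 (step 2): P = [2, 3];  Q = [1, 2]
  Insert 4 (step 3): P = [2, 3, 4];  Q = [1, 2, 3]
  Insert 1 (step 4): P = [1, 3, 4] / [2];  Q = [1, 2, 3] / [4]
  Insert 5 (step 5): P = [1, 3, 4, 5] / [2];  Q = [1, 2, 3, 5] / [4]
Final shape: (4, 1).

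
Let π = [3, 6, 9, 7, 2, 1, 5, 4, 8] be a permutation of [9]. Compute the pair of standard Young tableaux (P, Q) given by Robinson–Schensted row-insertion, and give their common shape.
P = [1, 4, 7, 8] / [2, 5] / [3, 6] / [9];  Q = [1, 2, 3, 9] / [4, 7] / [5, 8] / [6];  common shape = (4, 2, 2, 1)

Row-insert the values π_1, π_2, … into P one at a time, bumping the leftmost entry strictly greater than the inserted value down to the next row. The recording tableau Q records, in position (i, j), the step at which that cell was added to P.
  Insert 3 (step 1): P = [3];  Q = [1]
  Insert 6 (step 2): P = [3, 6];  Q = [1, 2]
  Insert 9 (step 3): P = [3, 6, 9];  Q = [1, 2, 3]
  Insert 7 (step 4): P = [3, 6, 7] / [9];  Q = [1, 2, 3] / [4]
  Insert 2 (step 5): P = [2, 6, 7] / [3] / [9];  Q = [1, 2, 3] / [4] / [5]
  Insert 1 (step 6): P = [1, 6, 7] / [2] / [3] / [9];  Q = [1, 2, 3] / [4] / [5] / [6]
  Insert 5 (step 7): P = [1, 5, 7] / [2, 6] / [3] / [9];  Q = [1, 2, 3] / [4, 7] / [5] / [6]
  Insert 4 (step 8): P = [1, 4, 7] / [2, 5] / [3, 6] / [9];  Q = [1, 2, 3] / [4, 7] / [5, 8] / [6]
  Insert 8 (step 9): P = [1, 4, 7, 8] / [2, 5] / [3, 6] / [9];  Q = [1, 2, 3, 9] / [4, 7] / [5, 8] / [6]
Final shape: (4, 2, 2, 1).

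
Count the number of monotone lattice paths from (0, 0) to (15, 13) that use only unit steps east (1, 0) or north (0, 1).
Number of paths = 37442160

A monotone lattice path from (0, 0) to (15, 13) consists of 15 east steps and 13 north steps in some order, so it is determined by which 15 of the 28 steps are east. The count is C(28, 15) = 37442160.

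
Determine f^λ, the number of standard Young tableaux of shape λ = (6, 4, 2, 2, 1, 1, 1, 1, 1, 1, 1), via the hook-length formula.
# SYT of shape (6, 4, 2, 2, 1, 1, 1, 1, 1, 1, 1) = 84611142

Hook-length formula: f^λ = n! / Π hook(c), product over all cells c of the Young diagram. For λ = (6, 4, 2, 2, 1, 1, 1, 1, 1, 1, 1), n = 21 boxes. Hook lengths by row (left-to-right, top-to-bottom): [16, 8, 5, 4, 2, 1]; [13, 5, 2, 1]; [10, 2]; [9, 1]; [7]; [6]; [5]; [4]; [3]; [2]; [1]. Product of hooks = 603832320000. So f^λ = 21! / 603832320000 = 51090942171709440000 / 603832320000 = 84611142.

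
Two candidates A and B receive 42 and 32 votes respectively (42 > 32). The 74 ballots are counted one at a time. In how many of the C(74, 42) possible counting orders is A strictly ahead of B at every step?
Strict-lead orderings = 120911825638427755470

Total orderings of the 74 votes with 42 for A: C(74, 42) = 894747509724365390478. By the Bertrand ballot formula (Cycle Lemma / reflection principle), the number of orderings in which A is strictly ahead of B throughout is (p − q)/(p + q) · C(p + q, p) = (42 − 32)/(42 + 32) · 894747509724365390478 = 120911825638427755470.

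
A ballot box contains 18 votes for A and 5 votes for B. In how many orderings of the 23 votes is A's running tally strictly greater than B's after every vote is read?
Strict-lead orderings = 19019

Total orderings of the 23 votes with 18 for A: C(23, 18) = 33649. By the Bertrand ballot formula (Cycle Lemma / reflection principle), the number of orderings in which A is strictly ahead of B throughout is (p − q)/(p + q) · C(p + q, p) = (18 − 5)/(18 + 5) · 33649 = 19019.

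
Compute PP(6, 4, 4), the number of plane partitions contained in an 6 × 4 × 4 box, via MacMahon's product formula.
PP(6, 4, 4) = 9343620

Evaluate the triple product over i = 1..6, j = 1..4, k = 1..4. The factors are (2/1) · (3/2) · (4/3) · (5/4) · (3/2) · (4/3) · (5/4) · (6/5) · … (96 factors total). The numerators and denominators telescope so the product is an integer; carrying out the multiplication exactly gives PP(6, 4, 4) = 9343620.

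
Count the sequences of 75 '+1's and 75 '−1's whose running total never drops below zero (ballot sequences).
C_75 = 1221395654430378811828760722007962130791020

These ballot sequences are counted by the Catalan number C_n = (1/(n + 1)) · C(2n, n). For n = 75: C_75 = (1/76) · C(150, 75) = 92826069736708789698985814872605121940117520/76 = 1221395654430378811828760722007962130791020.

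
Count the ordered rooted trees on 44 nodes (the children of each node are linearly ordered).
C_43 = 150853479205085351660700

These ordered rooted trees are counted by the Catalan number C_n = (1/(n + 1)) · C(2n, n). For n = 43: C_43 = (1/44) · C(86, 43) = 6637553085023755473070800/44 = 150853479205085351660700.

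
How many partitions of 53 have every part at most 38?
p(53, parts ≤ 38) = 329423

Use the recurrence p(n, m) = p(n, m−1) + p(n−m, m): either the largest part is < m (count p(n, m−1)) or the largest part is exactly m (remove one copy of m, count p(n−m, m)). With p(0, ·) = 1 this gives p(53, parts ≤ 38) = 329423. (By conjugating Young diagrams, this also counts partitions of 53 into at most 38 parts.)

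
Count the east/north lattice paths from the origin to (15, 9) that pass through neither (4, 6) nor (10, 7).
Number of paths = 853526

Inclusion–exclusion. Total paths: C(24, 15) = 1307504. Through P₁: C(10, 4)·C(14, 11) = 76440. Through P₂: C(17, 10)·C(7, 5) = 408408. Since P₁ is strictly southwest of P₂, a monotone path through both must visit P₁ then P₂; paths through both = C(10, 4)·C(7, 6)·C(7, 5) = 30870. Avoid both = 1307504 − 76440 − 408408 + 30870 = 853526.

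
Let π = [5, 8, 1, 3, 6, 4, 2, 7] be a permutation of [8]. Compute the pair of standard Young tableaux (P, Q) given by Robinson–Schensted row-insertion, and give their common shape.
P = [1, 2, 4, 7] / [3, 6] / [5] / [8];  Q = [1, 2, 5, 8] / [3, 4] / [6] / [7];  common shape = (4, 2, 1, 1)

Row-insert the values π_1, π_2, … into P one at a time, bumping the leftmost entry strictly greater than the inserted value down to the next row. The recording tableau Q records, in position (i, j), the step at which that cell was added to P.
  Insert 5 (step 1): P = [5];  Q = [1]
  Insert 8 (step 2): P = [5, 8];  Q = [1, 2]
  Insert 1 (step 3): P = [1, 8] / [5];  Q = [1, 2] / [3]
  Insert 3 (step 4): P = [1, 3] / [5, 8];  Q = [1, 2] / [3, 4]
  Insert 6 (step 5): P = [1, 3, 6] / [5, 8];  Q = [1, 2, 5] / [3, 4]
  Insert 4 (step 6): P = [1, 3, 4] / [5, 6] / [8];  Q = [1, 2, 5] / [3, 4] / [6]
  Insert 2 (step 7): P = [1, 2, 4] / [3, 6] / [5] / [8];  Q = [1, 2, 5] / [3, 4] / [6] / [7]
  Insert 7 (step 8): P = [1, 2, 4, 7] / [3, 6] / [5] / [8];  Q = [1, 2, 5, 8] / [3, 4] / [6] / [7]
Final shape: (4, 2, 1, 1).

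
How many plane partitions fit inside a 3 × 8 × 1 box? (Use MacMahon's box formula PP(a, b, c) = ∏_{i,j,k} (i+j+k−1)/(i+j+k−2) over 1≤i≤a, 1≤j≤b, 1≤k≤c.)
PP(3, 8, 1) = 165

Evaluate the triple product over i = 1..3, j = 1..8, k = 1..1. The factors are (2/1) · (3/2) · (4/3) · (5/4) · (6/5) · (7/6) · (8/7) · (9/8) · … (24 factors total). The numerators and denominators telescope so the product is an integer; carrying out the multiplication exactly gives PP(3, 8, 1) = 165.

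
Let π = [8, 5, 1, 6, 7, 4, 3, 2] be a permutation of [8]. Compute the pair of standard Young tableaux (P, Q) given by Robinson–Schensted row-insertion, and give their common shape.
P = [1, 2, 7] / [3, 6] / [4] / [5] / [8];  Q = [1, 4, 5] / [2, 6] / [3] / [7] / [8];  common shape = (3, 2, 1, 1, 1)

Row-insert the values π_1, π_2, … into P one at a time, bumping the leftmost entry strictly greater than the inserted value down to the next row. The recording tableau Q records, in position (i, j), the step at which that cell was added to P.
  Insert 8 (step 1): P = [8];  Q = [1]
  Insert 5 (step 2): P = [5] / [8];  Q = [1] / [2]
  Insert 1 (step 3): P = [1] / [5] / [8];  Q = [1] / [2] / [3]
  Insert 6 (step 4): P = [1, 6] / [5] / [8];  Q = [1, 4] / [2] / [3]
  Insert 7 (step 5): P = [1, 6, 7] / [5] / [8];  Q = [1, 4, 5] / [2] / [3]
  Insert 4 (step 6): P = [1, 4, 7] / [5, 6] / [8];  Q = [1, 4, 5] / [2, 6] / [3]
  Insert 3 (step 7): P = [1, 3, 7] / [4, 6] / [5] / [8];  Q = [1, 4, 5] / [2, 6] / [3] / [7]
  Insert 2 (step 8): P = [1, 2, 7] / [3, 6] / [4] / [5] / [8];  Q = [1, 4, 5] / [2, 6] / [3] / [7] / [8]
Final shape: (3, 2, 1, 1, 1).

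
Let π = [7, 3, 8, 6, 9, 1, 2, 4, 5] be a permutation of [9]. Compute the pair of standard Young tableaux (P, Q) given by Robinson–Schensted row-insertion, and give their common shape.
P = [1, 2, 4, 5] / [3, 6, 9] / [7, 8];  Q = [1, 3, 5, 9] / [2, 4, 8] / [6, 7];  common shape = (4, 3, 2)

Row-insert the values π_1, π_2, … into P one at a time, bumping the leftmost entry strictly greater than the inserted value down to the next row. The recording tableau Q records, in position (i, j), the step at which that cell was added to P.
  Insert 7 (step 1): P = [7];  Q = [1]
  Insert 3 (step 2): P = [3] / [7];  Q = [1] / [2]
  Insert 8 (step 3): P = [3, 8] / [7];  Q = [1, 3] / [2]
  Insert 6 (step 4): P = [3, 6] / [7, 8];  Q = [1, 3] / [2, 4]
  Insert 9 (step 5): P = [3, 6, 9] / [7, 8];  Q = [1, 3, 5] / [2, 4]
  Insert 1 (step 6): P = [1, 6, 9] / [3, 8] / [7];  Q = [1, 3, 5] / [2, 4] / [6]
  Insert 2 (step 7): P = [1, 2, 9] / [3, 6] / [7, 8];  Q = [1, 3, 5] / [2, 4] / [6, 7]
  Insert 4 (step 8): P = [1, 2, 4] / [3, 6, 9] / [7, 8];  Q = [1, 3, 5] / [2, 4, 8] / [6, 7]
  Insert 5 (step 9): P = [1, 2, 4, 5] / [3, 6, 9] / [7, 8];  Q = [1, 3, 5, 9] / [2, 4, 8] / [6, 7]
Final shape: (4, 3, 2).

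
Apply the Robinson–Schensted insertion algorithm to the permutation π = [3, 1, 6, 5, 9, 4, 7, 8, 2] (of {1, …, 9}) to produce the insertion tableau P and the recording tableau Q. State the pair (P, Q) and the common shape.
P = [1, 2, 7, 8] / [3, 4, 9] / [5] / [6];  Q = [1, 3, 5, 8] / [2, 4, 7] / [6] / [9];  common shape = (4, 3, 1, 1)

Row-insert the values π_1, π_2, … into P one at a time, bumping the leftmost entry strictly greater than the inserted value down to the next row. The recording tableau Q records, in position (i, j), the step at which that cell was added to P.
  Insert 3 (step 1): P = [3];  Q = [1]
  Insert 1 (step 2): P = [1] / [3];  Q = [1] / [2]
  Insert 6 (step 3): P = [1, 6] / [3];  Q = [1, 3] / [2]
  Insert 5 (step 4): P = [1, 5] / [3, 6];  Q = [1, 3] / [2, 4]
  Insert 9 (step 5): P = [1, 5, 9] / [3, 6];  Q = [1, 3, 5] / [2, 4]
  Insert 4 (step 6): P = [1, 4, 9] / [3, 5] / [6];  Q = [1, 3, 5] / [2, 4] / [6]
  Insert 7 (step 7): P = [1, 4, 7] / [3, 5, 9] / [6];  Q = [1, 3, 5] / [2, 4, 7] / [6]
  Insert 8 (step 8): P = [1, 4, 7, 8] / [3, 5, 9] / [6];  Q = [1, 3, 5, 8] / [2, 4, 7] / [6]
  Insert 2 (step 9): P = [1, 2, 7, 8] / [3, 4, 9] / [5] / [6];  Q = [1, 3, 5, 8] / [2, 4, 7] / [6] / [9]
Final shape: (4, 3, 1, 1).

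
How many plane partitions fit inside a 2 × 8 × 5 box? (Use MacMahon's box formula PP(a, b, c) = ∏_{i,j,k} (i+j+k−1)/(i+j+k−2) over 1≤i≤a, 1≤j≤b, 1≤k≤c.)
PP(2, 8, 5) = 429429

Evaluate the triple product over i = 1..2, j = 1..8, k = 1..5. The factors are (2/1) · (3/2) · (4/3) · (5/4) · (6/5) · (3/2) · (4/3) · (5/4) · … (80 factors total). The numerators and denominators telescope so the product is an integer; carrying out the multiplication exactly gives PP(2, 8, 5) = 429429.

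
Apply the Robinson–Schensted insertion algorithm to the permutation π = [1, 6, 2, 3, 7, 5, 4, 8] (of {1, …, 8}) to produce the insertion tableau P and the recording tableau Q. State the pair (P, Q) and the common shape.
P = [1, 2, 3, 4, 8] / [5, 7] / [6];  Q = [1, 2, 4, 5, 8] / [3, 6] / [7];  common shape = (5, 2, 1)

Row-insert the values π_1, π_2, … into P one at a time, bumping the leftmost entry strictly greater than the inserted value down to the next row. The recording tableau Q records, in position (i, j), the step at which that cell was added to P.
  Insert 1 (step 1): P = [1];  Q = [1]
  Insert 6 (step 2): P = [1, 6];  Q = [1, 2]
  Insert 2 (step 3): P = [1, 2] / [6];  Q = [1, 2] / [3]
  Insert 3 (step 4): P = [1, 2, 3] / [6];  Q = [1, 2, 4] / [3]
  Insert 7 (step 5): P = [1, 2, 3, 7] / [6];  Q = [1, 2, 4, 5] / [3]
  Insert 5 (step 6): P = [1, 2, 3, 5] / [6, 7];  Q = [1, 2, 4, 5] / [3, 6]
  Insert 4 (step 7): P = [1, 2, 3, 4] / [5, 7] / [6];  Q = [1, 2, 4, 5] / [3, 6] / [7]
  Insert 8 (step 8): P = [1, 2, 3, 4, 8] / [5, 7] / [6];  Q = [1, 2, 4, 5, 8] / [3, 6] / [7]
Final shape: (5, 2, 1).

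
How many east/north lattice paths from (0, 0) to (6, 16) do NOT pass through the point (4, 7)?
Number of paths = 56463

Total paths from (0, 0) to (6, 16): C(22, 6) = 74613. Paths through (4, 7): (paths (0, 0) → (4, 7)) × (paths (4, 7) → (6, 16)) = C(11, 4) · C(11, 2) = 330 · 55 = 18150. Avoidance count = 74613 − 18150 = 56463.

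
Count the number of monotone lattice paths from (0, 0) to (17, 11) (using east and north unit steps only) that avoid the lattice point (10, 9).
Number of paths = 18148572

Total paths from (0, 0) to (17, 11): C(28, 17) = 21474180. Paths through (10, 9): (paths (0, 0) → (10, 9)) × (paths (10, 9) → (17, 11)) = C(19, 10) · C(9, 7) = 92378 · 36 = 3325608. Avoidance count = 21474180 − 3325608 = 18148572.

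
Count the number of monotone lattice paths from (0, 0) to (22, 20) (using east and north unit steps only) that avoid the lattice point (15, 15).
Number of paths = 390938531580

Total paths from (0, 0) to (22, 20): C(42, 22) = 513791607420. Paths through (15, 15): (paths (0, 0) → (15, 15)) × (paths (15, 15) → (22, 20)) = C(30, 15) · C(12, 7) = 155117520 · 792 = 122853075840. Avoidance count = 513791607420 − 122853075840 = 390938531580.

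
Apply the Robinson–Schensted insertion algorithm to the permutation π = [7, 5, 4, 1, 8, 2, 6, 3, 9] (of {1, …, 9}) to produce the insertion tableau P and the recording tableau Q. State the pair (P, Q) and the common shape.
P = [1, 2, 3, 9] / [4, 6] / [5, 8] / [7];  Q = [1, 5, 7, 9] / [2, 6] / [3, 8] / [4];  common shape = (4, 2, 2, 1)

Row-insert the values π_1, π_2, … into P one at a time, bumping the leftmost entry strictly greater than the inserted value down to the next row. The recording tableau Q records, in position (i, j), the step at which that cell was added to P.
  Insert 7 (step 1): P = [7];  Q = [1]
  Insert 5 (step 2): P = [5] / [7];  Q = [1] / [2]
  Insert 4 (step 3): P = [4] / [5] / [7];  Q = [1] / [2] / [3]
  Insert 1 (step 4): P = [1] / [4] / [5] / [7];  Q = [1] / [2] / [3] / [4]
  Insert 8 (step 5): P = [1, 8] / [4] / [5] / [7];  Q = [1, 5] / [2] / [3] / [4]
  Insert 2 (step 6): P = [1, 2] / [4, 8] / [5] / [7];  Q = [1, 5] / [2, 6] / [3] / [4]
  Insert 6 (step 7): P = [1, 2, 6] / [4, 8] / [5] / [7];  Q = [1, 5, 7] / [2, 6] / [3] / [4]
  Insert 3 (step 8): P = [1, 2, 3] / [4, 6] / [5, 8] / [7];  Q = [1, 5, 7] / [2, 6] / [3, 8] / [4]
  Insert 9 (step 9): P = [1, 2, 3, 9] / [4, 6] / [5, 8] / [7];  Q = [1, 5, 7, 9] / [2, 6] / [3, 8] / [4]
Final shape: (4, 2, 2, 1).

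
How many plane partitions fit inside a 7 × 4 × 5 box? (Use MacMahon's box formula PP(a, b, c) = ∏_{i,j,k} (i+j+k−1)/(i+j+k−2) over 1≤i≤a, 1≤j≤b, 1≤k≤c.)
PP(7, 4, 5) = 868489479

Evaluate the triple product over i = 1..7, j = 1..4, k = 1..5. The factors are (2/1) · (3/2) · (4/3) · (5/4) · (6/5) · (3/2) · (4/3) · (5/4) · … (140 factors total). The numerators and denominators telescope so the product is an integer; carrying out the multiplication exactly gives PP(7, 4, 5) = 868489479.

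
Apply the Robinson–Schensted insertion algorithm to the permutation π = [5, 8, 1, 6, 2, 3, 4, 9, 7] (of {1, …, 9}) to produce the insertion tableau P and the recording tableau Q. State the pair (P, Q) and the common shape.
P = [1, 2, 3, 4, 7] / [5, 6, 9] / [8];  Q = [1, 2, 6, 7, 8] / [3, 4, 9] / [5];  common shape = (5, 3, 1)

Row-insert the values π_1, π_2, … into P one at a time, bumping the leftmost entry strictly greater than the inserted value down to the next row. The recording tableau Q records, in position (i, j), the step at which that cell was added to P.
  Insert 5 (step 1): P = [5];  Q = [1]
  Insert 8 (step 2): P = [5, 8];  Q = [1, 2]
  Insert 1 (step 3): P = [1, 8] / [5];  Q = [1, 2] / [3]
  Insert 6 (step 4): P = [1, 6] / [5, 8];  Q = [1, 2] / [3, 4]
  Insert 2 (step 5): P = [1, 2] / [5, 6] / [8];  Q = [1, 2] / [3, 4] / [5]
  Insert 3 (step 6): P = [1, 2, 3] / [5, 6] / [8];  Q = [1, 2, 6] / [3, 4] / [5]
  Insert 4 (step 7): P = [1, 2, 3, 4] / [5, 6] / [8];  Q = [1, 2, 6, 7] / [3, 4] / [5]
  Insert 9 (step 8): P = [1, 2, 3, 4, 9] / [5, 6] / [8];  Q = [1, 2, 6, 7, 8] / [3, 4] / [5]
  Insert 7 (step 9): P = [1, 2, 3, 4, 7] / [5, 6, 9] / [8];  Q = [1, 2, 6, 7, 8] / [3, 4, 9] / [5]
Final shape: (5, 3, 1).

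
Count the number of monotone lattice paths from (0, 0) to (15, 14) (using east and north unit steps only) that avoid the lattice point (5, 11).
Number of paths = 76309512

Total paths from (0, 0) to (15, 14): C(29, 15) = 77558760. Paths through (5, 11): (paths (0, 0) → (5, 11)) × (paths (5, 11) → (15, 14)) = C(16, 5) · C(13, 10) = 4368 · 286 = 1249248. Avoidance count = 77558760 − 1249248 = 76309512.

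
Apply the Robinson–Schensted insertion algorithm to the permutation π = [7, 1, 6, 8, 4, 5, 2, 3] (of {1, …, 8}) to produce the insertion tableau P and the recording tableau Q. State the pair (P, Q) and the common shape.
P = [1, 2, 3] / [4, 5] / [6, 8] / [7];  Q = [1, 3, 4] / [2, 6] / [5, 8] / [7];  common shape = (3, 2, 2, 1)

Row-insert the values π_1, π_2, … into P one at a time, bumping the leftmost entry strictly greater than the inserted value down to the next row. The recording tableau Q records, in position (i, j), the step at which that cell was added to P.
  Insert 7 (step 1): P = [7];  Q = [1]
  Insert 1 (step 2): P = [1] / [7];  Q = [1] / [2]
  Insert 6 (step 3): P = [1, 6] / [7];  Q = [1, 3] / [2]
  Insert 8 (step 4): P = [1, 6, 8] / [7];  Q = [1, 3, 4] / [2]
  Insert 4 (step 5): P = [1, 4, 8] / [6] / [7];  Q = [1, 3, 4] / [2] / [5]
  Insert 5 (step 6): P = [1, 4, 5] / [6, 8] / [7];  Q = [1, 3, 4] / [2, 6] / [5]
  Insert 2 (step 7): P = [1, 2, 5] / [4, 8] / [6] / [7];  Q = [1, 3, 4] / [2, 6] / [5] / [7]
  Insert 3 (step 8): P = [1, 2, 3] / [4, 5] / [6, 8] / [7];  Q = [1, 3, 4] / [2, 6] / [5, 8] / [7]
Final shape: (3, 2, 2, 1).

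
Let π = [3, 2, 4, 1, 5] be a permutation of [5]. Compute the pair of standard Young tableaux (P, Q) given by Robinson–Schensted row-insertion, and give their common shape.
P = [1, 4, 5] / [2] / [3];  Q = [1, 3, 5] / [2] / [4];  common shape = (3, 1, 1)

Row-insert the values π_1, π_2, … into P one at a time, bumping the leftmost entry strictly greater than the inserted value down to the next row. The recording tableau Q records, in position (i, j), the step at which that cell was added to P.
  Insert 3 (step 1): P = [3];  Q = [1]
  Insert 2 (step 2): P = [2] / [3];  Q = [1] / [2]
  Insert 4 (step 3): P = [2, 4] / [3];  Q = [1, 3] / [2]
  Insert 1 (step 4): P = [1, 4] / [2] / [3];  Q = [1, 3] / [2] / [4]
  Insert 5 (step 5): P = [1, 4, 5] / [2] / [3];  Q = [1, 3, 5] / [2] / [4]
Final shape: (3, 1, 1).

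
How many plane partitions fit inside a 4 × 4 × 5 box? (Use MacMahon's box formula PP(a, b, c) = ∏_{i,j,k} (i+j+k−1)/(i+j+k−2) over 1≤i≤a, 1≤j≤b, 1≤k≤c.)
PP(4, 4, 5) = 1646568

Evaluate the triple product over i = 1..4, j = 1..4, k = 1..5. The factors are (2/1) · (3/2) · (4/3) · (5/4) · (6/5) · (3/2) · (4/3) · (5/4) · … (80 factors total). The numerators and denominators telescope so the product is an integer; carrying out the multiplication exactly gives PP(4, 4, 5) = 1646568.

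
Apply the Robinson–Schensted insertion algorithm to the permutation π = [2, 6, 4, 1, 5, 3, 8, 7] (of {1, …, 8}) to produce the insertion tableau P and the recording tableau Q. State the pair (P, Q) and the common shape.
P = [1, 3, 5, 7] / [2, 4, 8] / [6];  Q = [1, 2, 5, 7] / [3, 6, 8] / [4];  common shape = (4, 3, 1)

Row-insert the values π_1, π_2, … into P one at a time, bumping the leftmost entry strictly greater than the inserted value down to the next row. The recording tableau Q records, in position (i, j), the step at which that cell was added to P.
  Insert 2 (step 1): P = [2];  Q = [1]
  Insert 6 (step 2): P = [2, 6];  Q = [1, 2]
  Insert 4 (step 3): P = [2, 4] / [6];  Q = [1, 2] / [3]
  Insert 1 (step 4): P = [1, 4] / [2] / [6];  Q = [1, 2] / [3] / [4]
  Insert 5 (step 5): P = [1, 4, 5] / [2] / [6];  Q = [1, 2, 5] / [3] / [4]
  Insert 3 (step 6): P = [1, 3, 5] / [2, 4] / [6];  Q = [1, 2, 5] / [3, 6] / [4]
  Insert 8 (step 7): P = [1, 3, 5, 8] / [2, 4] / [6];  Q = [1, 2, 5, 7] / [3, 6] / [4]
  Insert 7 (step 8): P = [1, 3, 5, 7] / [2, 4, 8] / [6];  Q = [1, 2, 5, 7] / [3, 6, 8] / [4]
Final shape: (4, 3, 1).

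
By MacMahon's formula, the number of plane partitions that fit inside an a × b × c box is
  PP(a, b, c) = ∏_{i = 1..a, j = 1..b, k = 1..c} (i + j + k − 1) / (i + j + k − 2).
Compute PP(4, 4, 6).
PP(4, 4, 6) = 9343620

Evaluate the triple product over i = 1..4, j = 1..4, k = 1..6. The factors are (2/1) · (3/2) · (4/3) · (5/4) · (6/5) · (7/6) · (3/2) · (4/3) · … (96 factors total). The numerators and denominators telescope so the product is an integer; carrying out the multiplication exactly gives PP(4, 4, 6) = 9343620.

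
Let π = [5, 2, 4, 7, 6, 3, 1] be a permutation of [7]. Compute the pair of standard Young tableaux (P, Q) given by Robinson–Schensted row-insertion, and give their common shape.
P = [1, 3, 6] / [2, 7] / [4] / [5];  Q = [1, 3, 4] / [2, 5] / [6] / [7];  common shape = (3, 2, 1, 1)

Row-insert the values π_1, π_2, … into P one at a time, bumping the leftmost entry strictly greater than the inserted value down to the next row. The recording tableau Q records, in position (i, j), the step at which that cell was added to P.
  Insert 5 (step 1): P = [5];  Q = [1]
  Insert 2 (step 2): P = [2] / [5];  Q = [1] / [2]
  Insert 4 (step 3): P = [2, 4] / [5];  Q = [1, 3] / [2]
  Insert 7 (step 4): P = [2, 4, 7] / [5];  Q = [1, 3, 4] / [2]
  Insert 6 (step 5): P = [2, 4, 6] / [5, 7];  Q = [1, 3, 4] / [2, 5]
  Insert 3 (step 6): P = [2, 3, 6] / [4, 7] / [5];  Q = [1, 3, 4] / [2, 5] / [6]
  Insert 1 (step 7): P = [1, 3, 6] / [2, 7] / [4] / [5];  Q = [1, 3, 4] / [2, 5] / [6] / [7]
Final shape: (3, 2, 1, 1).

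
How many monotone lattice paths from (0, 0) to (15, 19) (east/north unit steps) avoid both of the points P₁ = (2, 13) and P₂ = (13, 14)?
Number of paths = 1431920820

Inclusion–exclusion. Total paths: C(34, 15) = 1855967520. Through P₁: C(15, 2)·C(19, 13) = 2848860. Through P₂: C(27, 13)·C(7, 2) = 421224300. Since P₁ is strictly southwest of P₂, a monotone path through both must visit P₁ then P₂; paths through both = C(15, 2)·C(12, 11)·C(7, 2) = 26460. Avoid both = 1855967520 − 2848860 − 421224300 + 26460 = 1431920820.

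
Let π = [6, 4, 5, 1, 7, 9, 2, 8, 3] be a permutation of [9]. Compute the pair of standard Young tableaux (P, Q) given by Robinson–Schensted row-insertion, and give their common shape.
P = [1, 2, 3, 8] / [4, 5, 7] / [6, 9];  Q = [1, 3, 5, 6] / [2, 7, 8] / [4, 9];  common shape = (4, 3, 2)

Row-insert the values π_1, π_2, … into P one at a time, bumping the leftmost entry strictly greater than the inserted value down to the next row. The recording tableau Q records, in position (i, j), the step at which that cell was added to P.
  Insert 6 (step 1): P = [6];  Q = [1]
  Insert 4 (step 2): P = [4] / [6];  Q = [1] / [2]
  Insert 5 (step 3): P = [4, 5] / [6];  Q = [1, 3] / [2]
  Insert 1 (step 4): P = [1, 5] / [4] / [6];  Q = [1, 3] / [2] / [4]
  Insert 7 (step 5): P = [1, 5, 7] / [4] / [6];  Q = [1, 3, 5] / [2] / [4]
  Insert 9 (step 6): P = [1, 5, 7, 9] / [4] / [6];  Q = [1, 3, 5, 6] / [2] / [4]
  Insert 2 (step 7): P = [1, 2, 7, 9] / [4, 5] / [6];  Q = [1, 3, 5, 6] / [2, 7] / [4]
  Insert 8 (step 8): P = [1, 2, 7, 8] / [4, 5, 9] / [6];  Q = [1, 3, 5, 6] / [2, 7, 8] / [4]
  Insert 3 (step 9): P = [1, 2, 3, 8] / [4, 5, 7] / [6, 9];  Q = [1, 3, 5, 6] / [2, 7, 8] / [4, 9]
Final shape: (4, 3, 2).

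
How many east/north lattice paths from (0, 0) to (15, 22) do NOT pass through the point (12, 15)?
Number of paths = 7278136560

Total paths from (0, 0) to (15, 22): C(37, 15) = 9364199760. Paths through (12, 15): (paths (0, 0) → (12, 15)) × (paths (12, 15) → (15, 22)) = C(27, 12) · C(10, 3) = 17383860 · 120 = 2086063200. Avoidance count = 9364199760 − 2086063200 = 7278136560.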